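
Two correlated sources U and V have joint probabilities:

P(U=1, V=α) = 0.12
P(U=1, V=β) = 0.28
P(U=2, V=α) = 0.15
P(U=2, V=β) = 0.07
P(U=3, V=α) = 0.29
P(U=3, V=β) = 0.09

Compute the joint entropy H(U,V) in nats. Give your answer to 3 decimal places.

H(U,V) = −Σ p(x,y)·ln p(x,y) over all 6 cells.
  cell (1,α): −0.12·ln0.12 = 0.2544
  cell (1,β): −0.28·ln0.28 = 0.3564
  cell (2,α): −0.15·ln0.15 = 0.2846
  cell (2,β): −0.07·ln0.07 = 0.1861
  cell (3,α): −0.29·ln0.29 = 0.3590
  cell (3,β): −0.09·ln0.09 = 0.2167
Sum = 1.657 nats.

1.657 nats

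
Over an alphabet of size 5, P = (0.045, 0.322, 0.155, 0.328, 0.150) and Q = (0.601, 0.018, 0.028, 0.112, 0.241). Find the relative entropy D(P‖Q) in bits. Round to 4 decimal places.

D(P‖Q) = Σ p·log₂(p/q).
  0.045·log₂(0.045/0.601) = -0.16827
  0.322·log₂(0.322/0.018) = 1.33984
  0.155·log₂(0.155/0.028) = 0.38266
  0.328·log₂(0.328/0.112) = 0.50846
  0.150·log₂(0.150/0.241) = -0.10261
D(P‖Q) = 1.9601 bits.

1.9601 bits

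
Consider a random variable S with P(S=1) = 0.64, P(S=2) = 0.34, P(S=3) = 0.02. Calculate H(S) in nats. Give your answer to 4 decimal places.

0.7307 nats

H(S) = −Σ p·ln p.
  −(0.64)·ln(0.64) = 0.28562
  −(0.34)·ln(0.34) = 0.36680
  −(0.02)·ln(0.02) = 0.07824
Sum: 0.28562 + 0.36680 + 0.07824 = 0.7307 nats.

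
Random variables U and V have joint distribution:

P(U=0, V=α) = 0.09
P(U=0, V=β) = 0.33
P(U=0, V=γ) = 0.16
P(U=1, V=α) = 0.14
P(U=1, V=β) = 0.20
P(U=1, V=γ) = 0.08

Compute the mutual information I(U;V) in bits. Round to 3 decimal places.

Marginals: p(U) = (0.5800, 0.4200), p(V) = (0.2300, 0.5300, 0.2400).
I(U;V) = Σ p(x,y)·log₂[p(x,y)/(p(x)p(y))].
  (0,α): 0.09·log₂(0.6747) = -0.0511
  (0,β): 0.33·log₂(1.0735) = 0.0338
  (0,γ): 0.16·log₂(1.1494) = 0.0321
  (1,α): 0.14·log₂(1.4493) = 0.0749
  (1,β): 0.20·log₂(0.8985) = -0.0309
  (1,γ): 0.08·log₂(0.7937) = -0.0267
Sum = 0.032 bits.

0.032 bits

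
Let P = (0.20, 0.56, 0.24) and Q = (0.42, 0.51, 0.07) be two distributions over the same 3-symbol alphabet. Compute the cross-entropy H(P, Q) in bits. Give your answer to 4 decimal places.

H(P,Q) = −Σ p·log₂ q.
  −0.20·log₂(0.42) = 0.25031
  −0.56·log₂(0.51) = 0.54400
  −0.24·log₂(0.07) = 0.92076
H(P,Q) = 1.7151 bits.

1.7151 bits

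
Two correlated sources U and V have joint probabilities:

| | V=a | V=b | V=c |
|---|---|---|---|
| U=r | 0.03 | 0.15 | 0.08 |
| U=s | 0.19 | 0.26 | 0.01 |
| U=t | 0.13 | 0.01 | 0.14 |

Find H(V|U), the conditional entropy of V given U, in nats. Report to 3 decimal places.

0.826 nats

Chain rule: H(V|U) = H(U,V) − H(U).
Marginals: p(U) = (0.2600, 0.4600, 0.2800), p(V) = (0.3500, 0.4200, 0.2300).
H(U,V) = 1.8902 nats; H(U) = 1.0639 nats.
H(V|U) = 1.8902 − 1.0639 = 0.826 nats.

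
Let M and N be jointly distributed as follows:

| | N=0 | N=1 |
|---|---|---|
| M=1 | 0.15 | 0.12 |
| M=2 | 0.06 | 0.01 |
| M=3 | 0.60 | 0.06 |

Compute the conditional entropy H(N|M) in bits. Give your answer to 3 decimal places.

0.599 bits

Marginals: p(M) = (0.2700, 0.0700, 0.6600), p(N) = (0.8100, 0.1900).
H(N|M) = Σ p(M) · H(N|M=·).
  M=1: p=0.2700, H(N|M=1) = 0.9911
  M=2: p=0.0700, H(N|M=2) = 0.5917
  M=3: p=0.6600, H(N|M=3) = 0.4395
Weighted sum = 0.599 bits.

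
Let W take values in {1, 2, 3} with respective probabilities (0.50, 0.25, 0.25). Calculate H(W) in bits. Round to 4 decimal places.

H(W) = −Σ p·log₂ p.
  −(0.50)·log₂(0.50) = 0.50000
  −(0.25)·log₂(0.25) = 0.50000
  −(0.25)·log₂(0.25) = 0.50000
Sum: 0.50000 + 0.50000 + 0.50000 = 1.5000 bits.

1.5000 bits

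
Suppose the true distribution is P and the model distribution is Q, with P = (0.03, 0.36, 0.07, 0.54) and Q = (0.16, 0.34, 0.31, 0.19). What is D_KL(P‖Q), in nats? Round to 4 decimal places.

0.4302 nats

D(P‖Q) = Σ p·ln(p/q).
  0.03·ln(0.03/0.16) = -0.05022
  0.36·ln(0.36/0.34) = 0.02058
  0.07·ln(0.07/0.31) = -0.10417
  0.54·ln(0.54/0.19) = 0.56405
D(P‖Q) = 0.4302 nats.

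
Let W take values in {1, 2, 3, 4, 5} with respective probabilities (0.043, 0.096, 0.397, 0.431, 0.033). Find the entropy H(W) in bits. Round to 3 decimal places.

H(W) = −Σ p·log₂ p.
  −(0.043)·log₂(0.043) = 0.1952
  −(0.096)·log₂(0.096) = 0.3246
  −(0.397)·log₂(0.397) = 0.5291
  −(0.431)·log₂(0.431) = 0.5233
  −(0.033)·log₂(0.033) = 0.1624
Sum: 0.1952 + 0.3246 + 0.5291 + 0.5233 + 0.1624 = 1.735 bits.

1.735 bits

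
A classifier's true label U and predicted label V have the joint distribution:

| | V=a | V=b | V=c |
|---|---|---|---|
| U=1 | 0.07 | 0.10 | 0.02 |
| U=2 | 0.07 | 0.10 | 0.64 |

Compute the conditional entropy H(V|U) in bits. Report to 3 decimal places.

Marginals: p(U) = (0.1900, 0.8100), p(V) = (0.1400, 0.2000, 0.6600).
H(V|U) = Σ p(U) · H(V|U=·).
  U=1: p=0.1900, H(V|U=1) = 1.3600
  U=2: p=0.8100, H(V|U=2) = 0.9464
Weighted sum = 1.025 bits.

1.025 bits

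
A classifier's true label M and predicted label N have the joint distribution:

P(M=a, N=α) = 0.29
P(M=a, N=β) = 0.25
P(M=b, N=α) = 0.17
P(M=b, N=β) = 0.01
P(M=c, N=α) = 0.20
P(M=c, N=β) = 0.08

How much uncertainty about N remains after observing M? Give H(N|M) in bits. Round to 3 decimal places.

0.835 bits

Marginals: p(M) = (0.5400, 0.1800, 0.2800), p(N) = (0.6600, 0.3400).
H(N|M) = Σ p(M) · H(N|M=·).
  M=a: p=0.5400, H(N|M=a) = 0.9960
  M=b: p=0.1800, H(N|M=b) = 0.3095
  M=c: p=0.2800, H(N|M=c) = 0.8631
Weighted sum = 0.835 bits.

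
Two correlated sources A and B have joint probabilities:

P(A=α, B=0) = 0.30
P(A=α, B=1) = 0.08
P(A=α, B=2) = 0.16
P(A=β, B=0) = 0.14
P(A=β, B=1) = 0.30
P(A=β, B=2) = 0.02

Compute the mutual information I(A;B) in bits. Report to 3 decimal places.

Marginals: p(A) = (0.5400, 0.4600), p(B) = (0.4400, 0.3800, 0.1800).
I(A;B) = Σ p(x,y)·log₂[p(x,y)/(p(x)p(y))].
  (α,0): 0.30·log₂(1.2626) = 0.1009
  (α,1): 0.08·log₂(0.3899) = -0.1087
  (α,2): 0.16·log₂(1.6461) = 0.1150
  (β,0): 0.14·log₂(0.6917) = -0.0744
  (β,1): 0.30·log₂(1.7162) = 0.2338
  (β,2): 0.02·log₂(0.2415) = -0.0410
Sum = 0.226 bits.

0.226 bits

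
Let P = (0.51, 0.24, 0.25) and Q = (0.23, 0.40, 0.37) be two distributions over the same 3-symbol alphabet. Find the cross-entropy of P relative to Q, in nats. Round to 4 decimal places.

1.2180 nats

H(P,Q) = −Σ p·ln q.
  −0.51·ln(0.23) = 0.74953
  −0.24·ln(0.40) = 0.21991
  −0.25·ln(0.37) = 0.24856
H(P,Q) = 1.2180 nats.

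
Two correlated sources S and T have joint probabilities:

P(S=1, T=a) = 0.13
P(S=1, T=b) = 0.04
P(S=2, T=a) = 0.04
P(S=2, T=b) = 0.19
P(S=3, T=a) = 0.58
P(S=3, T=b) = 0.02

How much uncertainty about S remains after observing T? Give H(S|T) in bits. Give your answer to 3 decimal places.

Chain rule: H(S|T) = H(S,T) − H(T).
Marginals: p(S) = (0.1700, 0.2300, 0.6000), p(T) = (0.7500, 0.2500).
H(S,T) = 1.7781 bits; H(T) = 0.8113 bits.
H(S|T) = 1.7781 − 0.8113 = 0.967 bits.

0.967 bits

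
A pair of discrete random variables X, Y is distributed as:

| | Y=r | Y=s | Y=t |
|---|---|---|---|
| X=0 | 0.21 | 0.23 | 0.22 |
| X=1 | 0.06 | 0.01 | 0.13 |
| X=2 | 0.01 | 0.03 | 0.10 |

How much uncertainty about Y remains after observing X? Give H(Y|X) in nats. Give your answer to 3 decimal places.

Chain rule: H(Y|X) = H(X,Y) − H(X).
Marginals: p(X) = (0.6600, 0.2000, 0.1400), p(Y) = (0.2800, 0.2700, 0.4500).
H(X,Y) = 1.8605 nats; H(X) = 0.8714 nats.
H(Y|X) = 1.8605 − 0.8714 = 0.989 nats.

0.989 nats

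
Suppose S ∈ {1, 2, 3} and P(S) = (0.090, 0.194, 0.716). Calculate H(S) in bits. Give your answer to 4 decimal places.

H(S) = −Σ p·log₂ p.
  −(0.090)·log₂(0.090) = 0.31265
  −(0.194)·log₂(0.194) = 0.45898
  −(0.716)·log₂(0.716) = 0.34509
Sum: 0.31265 + 0.45898 + 0.34509 = 1.1167 bits.

1.1167 bits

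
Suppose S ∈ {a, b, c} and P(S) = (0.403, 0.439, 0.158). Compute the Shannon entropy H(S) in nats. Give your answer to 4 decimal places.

H(S) = −Σ p·ln p.
  −(0.403)·ln(0.403) = 0.36625
  −(0.439)·ln(0.439) = 0.36141
  −(0.158)·ln(0.158) = 0.29154
Sum: 0.36625 + 0.36141 + 0.29154 = 1.0192 nats.

1.0192 nats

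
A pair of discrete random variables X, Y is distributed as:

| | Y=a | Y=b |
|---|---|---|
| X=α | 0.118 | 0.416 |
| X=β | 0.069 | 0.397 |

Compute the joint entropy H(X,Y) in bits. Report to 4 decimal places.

H(X,Y) = −Σ p(x,y)·log₂ p(x,y) over all 4 cells.
  cell (α,a): −0.118·log₂0.118 = 0.36381
  cell (α,b): −0.416·log₂0.416 = 0.52638
  cell (β,a): −0.069·log₂0.069 = 0.26615
  cell (β,b): −0.397·log₂0.397 = 0.52912
Sum = 1.6855 bits.

1.6855 bits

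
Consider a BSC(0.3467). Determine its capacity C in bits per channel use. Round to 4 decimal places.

Binary symmetric channel: C = 1 − h₂(ε) where h₂ is the binary entropy function.
h₂(0.3467) = −0.3467·log₂0.3467 − 0.6533·log₂0.6533 = 0.9311.
C = 1 − 0.9311 = 0.0689 bits per channel use.

0.0689 bits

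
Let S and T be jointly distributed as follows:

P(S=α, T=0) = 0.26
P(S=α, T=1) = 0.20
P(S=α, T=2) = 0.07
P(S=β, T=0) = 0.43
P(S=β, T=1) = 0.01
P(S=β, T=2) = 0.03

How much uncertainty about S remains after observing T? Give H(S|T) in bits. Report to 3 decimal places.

0.806 bits

Marginals: p(S) = (0.5300, 0.4700), p(T) = (0.6900, 0.2100, 0.1000).
H(S|T) = Σ p(T) · H(S|T=·).
  T=0: p=0.6900, H(S|T=0) = 0.9558
  T=1: p=0.2100, H(S|T=1) = 0.2762
  T=2: p=0.1000, H(S|T=2) = 0.8813
Weighted sum = 0.806 bits.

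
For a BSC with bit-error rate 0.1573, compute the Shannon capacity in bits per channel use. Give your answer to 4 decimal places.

0.3722 bits

Binary symmetric channel: C = 1 − h₂(ε) where h₂ is the binary entropy function.
h₂(0.1573) = −0.1573·log₂0.1573 − 0.8427·log₂0.8427 = 0.6278.
C = 1 − 0.6278 = 0.3722 bits per channel use.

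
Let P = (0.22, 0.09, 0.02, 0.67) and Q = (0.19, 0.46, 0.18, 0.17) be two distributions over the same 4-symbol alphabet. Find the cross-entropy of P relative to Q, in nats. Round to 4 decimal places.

1.6568 nats

H(P,Q) = −Σ p·ln q.
  −0.22·ln(0.19) = 0.36536
  −0.09·ln(0.46) = 0.06989
  −0.02·ln(0.18) = 0.03430
  −0.67·ln(0.17) = 1.18721
H(P,Q) = 1.6568 nats.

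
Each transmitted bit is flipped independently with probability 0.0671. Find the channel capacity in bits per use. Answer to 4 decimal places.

Binary symmetric channel: C = 1 − h₂(ε) where h₂ is the binary entropy function.
h₂(0.0671) = −0.0671·log₂0.0671 − 0.9329·log₂0.9329 = 0.3550.
C = 1 − 0.3550 = 0.6450 bits per channel use.

0.6450 bits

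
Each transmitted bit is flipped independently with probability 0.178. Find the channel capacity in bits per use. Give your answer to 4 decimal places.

Binary symmetric channel: C = 1 − h₂(ε) where h₂ is the binary entropy function.
h₂(0.178) = −0.178·log₂0.178 − 0.822·log₂0.822 = 0.6757.
C = 1 − 0.6757 = 0.3243 bits per channel use.

0.3243 bits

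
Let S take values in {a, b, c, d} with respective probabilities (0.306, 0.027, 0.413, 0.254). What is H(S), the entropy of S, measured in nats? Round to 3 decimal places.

H(S) = −Σ p·ln p.
  −(0.306)·ln(0.306) = 0.3624
  −(0.027)·ln(0.027) = 0.0975
  −(0.413)·ln(0.413) = 0.3652
  −(0.254)·ln(0.254) = 0.3481
Sum: 0.3624 + 0.0975 + 0.3652 + 0.3481 = 1.173 nats.

1.173 nats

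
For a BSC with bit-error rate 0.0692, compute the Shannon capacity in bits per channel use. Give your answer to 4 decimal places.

Binary symmetric channel: C = 1 − h₂(ε) where h₂ is the binary entropy function.
h₂(0.0692) = −0.0692·log₂0.0692 − 0.9308·log₂0.9308 = 0.3629.
C = 1 − 0.3629 = 0.6371 bits per channel use.

0.6371 bits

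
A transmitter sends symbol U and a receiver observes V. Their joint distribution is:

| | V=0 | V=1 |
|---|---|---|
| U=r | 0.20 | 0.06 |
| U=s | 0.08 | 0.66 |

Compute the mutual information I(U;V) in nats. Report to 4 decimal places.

Marginals: p(U) = (0.2600, 0.7400), p(V) = (0.2800, 0.7200).
I(U;V) = Σ p(x,y)·ln[p(x,y)/(p(x)p(y))].
  (r,0): 0.20·ln(2.7473) = 0.20212
  (r,1): 0.06·ln(0.3205) = -0.06827
  (s,0): 0.08·ln(0.3861) = -0.07613
  (s,1): 0.66·ln(1.2387) = 0.14130
Sum = 0.1990 nats.

0.1990 nats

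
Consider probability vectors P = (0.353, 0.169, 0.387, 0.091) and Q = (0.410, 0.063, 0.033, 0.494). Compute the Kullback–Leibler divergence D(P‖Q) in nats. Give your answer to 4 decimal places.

0.9127 nats

D(P‖Q) = Σ p·ln(p/q).
  0.353·ln(0.353/0.410) = -0.05284
  0.169·ln(0.169/0.063) = 0.16676
  0.387·ln(0.387/0.033) = 0.95276
  0.091·ln(0.091/0.494) = -0.15394
D(P‖Q) = 0.9127 nats.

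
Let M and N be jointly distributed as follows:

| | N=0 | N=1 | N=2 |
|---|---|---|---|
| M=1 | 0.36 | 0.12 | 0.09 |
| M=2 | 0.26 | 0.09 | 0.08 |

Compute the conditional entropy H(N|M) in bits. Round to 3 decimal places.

1.334 bits

Marginals: p(M) = (0.5700, 0.4300), p(N) = (0.6200, 0.2100, 0.1700).
H(N|M) = Σ p(M) · H(N|M=·).
  M=1: p=0.5700, H(N|M=1) = 1.3124
  M=2: p=0.4300, H(N|M=2) = 1.3625
Weighted sum = 1.334 bits.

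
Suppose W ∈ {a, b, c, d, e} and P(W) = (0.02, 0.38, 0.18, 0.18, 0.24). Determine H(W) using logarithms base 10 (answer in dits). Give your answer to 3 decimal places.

0.611 dits

H(W) = −Σ p·log₁₀ p.
  −(0.02)·log₁₀(0.02) = 0.0340
  −(0.38)·log₁₀(0.38) = 0.1597
  −(0.18)·log₁₀(0.18) = 0.1341
  −(0.18)·log₁₀(0.18) = 0.1341
  −(0.24)·log₁₀(0.24) = 0.1487
Sum: 0.0340 + 0.1597 + 0.1341 + 0.1341 + 0.1487 = 0.611 dits.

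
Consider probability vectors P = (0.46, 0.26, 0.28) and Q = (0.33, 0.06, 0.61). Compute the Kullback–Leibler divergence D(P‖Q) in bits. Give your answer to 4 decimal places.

D(P‖Q) = Σ p·log₂(p/q).
  0.46·log₂(0.46/0.33) = 0.22042
  0.26·log₂(0.26/0.06) = 0.55002
  0.28·log₂(0.28/0.61) = -0.31455
D(P‖Q) = 0.4559 bits.

0.4559 bits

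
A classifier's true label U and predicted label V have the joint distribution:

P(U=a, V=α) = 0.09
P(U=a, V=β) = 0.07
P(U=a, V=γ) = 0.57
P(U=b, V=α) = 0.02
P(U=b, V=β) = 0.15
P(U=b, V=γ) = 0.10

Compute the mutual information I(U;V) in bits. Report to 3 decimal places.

0.160 bits

Marginals: p(U) = (0.7300, 0.2700), p(V) = (0.1100, 0.2200, 0.6700).
I(U;V) = Σ p(x,y)·log₂[p(x,y)/(p(x)p(y))].
  (a,α): 0.09·log₂(1.1208) = 0.0148
  (a,β): 0.07·log₂(0.4359) = -0.0839
  (a,γ): 0.57·log₂(1.1654) = 0.1259
  (b,α): 0.02·log₂(0.6734) = -0.0114
  (b,β): 0.15·log₂(2.5253) = 0.2005
  (b,γ): 0.10·log₂(0.5528) = -0.0855
Sum = 0.160 bits.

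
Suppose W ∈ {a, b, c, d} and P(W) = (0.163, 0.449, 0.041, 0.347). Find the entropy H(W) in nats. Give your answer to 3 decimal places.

H(W) = −Σ p·ln p.
  −(0.163)·ln(0.163) = 0.2957
  −(0.449)·ln(0.449) = 0.3595
  −(0.041)·ln(0.041) = 0.1310
  −(0.347)·ln(0.347) = 0.3673
Sum: 0.2957 + 0.3595 + 0.1310 + 0.3673 = 1.153 nats.

1.153 nats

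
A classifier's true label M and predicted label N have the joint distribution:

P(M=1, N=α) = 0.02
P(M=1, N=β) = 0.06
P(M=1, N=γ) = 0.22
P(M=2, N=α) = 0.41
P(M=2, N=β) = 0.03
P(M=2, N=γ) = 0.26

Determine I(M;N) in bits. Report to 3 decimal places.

Marginals: p(M) = (0.3000, 0.7000), p(N) = (0.4300, 0.0900, 0.4800).
I(M;N) = H(M) + H(N) − H(M,N).
H(M) = 0.8813, H(N) = 1.3445, H(M,N) = 2.0214.
I(M;N) = 0.8813 + 1.3445 − 2.0214 = 0.204 bits.

0.204 bits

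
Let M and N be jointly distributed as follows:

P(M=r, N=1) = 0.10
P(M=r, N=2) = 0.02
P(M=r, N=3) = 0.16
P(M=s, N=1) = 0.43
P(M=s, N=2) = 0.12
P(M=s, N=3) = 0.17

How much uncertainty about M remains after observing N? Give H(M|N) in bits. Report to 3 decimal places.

0.783 bits

Marginals: p(M) = (0.2800, 0.7200), p(N) = (0.5300, 0.1400, 0.3300).
H(M|N) = Σ p(N) · H(M|N=·).
  N=1: p=0.5300, H(M|N=1) = 0.6987
  N=2: p=0.1400, H(M|N=2) = 0.5917
  N=3: p=0.3300, H(M|N=3) = 0.9993
Weighted sum = 0.783 bits.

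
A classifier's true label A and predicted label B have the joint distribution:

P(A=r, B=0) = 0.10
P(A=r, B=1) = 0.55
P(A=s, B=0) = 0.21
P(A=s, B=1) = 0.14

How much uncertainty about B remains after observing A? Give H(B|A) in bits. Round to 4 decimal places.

Chain rule: H(B|A) = H(A,B) − H(A).
Marginals: p(A) = (0.6500, 0.3500), p(B) = (0.3100, 0.6900).
H(A,B) = 1.6765 bits; H(A) = 0.9341 bits.
H(B|A) = 1.6765 − 0.9341 = 0.7424 bits.

0.7424 bits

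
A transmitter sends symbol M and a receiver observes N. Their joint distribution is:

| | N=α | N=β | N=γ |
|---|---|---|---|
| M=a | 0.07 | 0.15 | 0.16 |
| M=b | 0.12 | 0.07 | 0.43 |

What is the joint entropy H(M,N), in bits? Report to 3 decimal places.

H(M,N) = −Σ p(x,y)·log₂ p(x,y) over all 6 cells.
  cell (a,α): −0.07·log₂0.07 = 0.2686
  cell (a,β): −0.15·log₂0.15 = 0.4105
  cell (a,γ): −0.16·log₂0.16 = 0.4230
  cell (b,α): −0.12·log₂0.12 = 0.3671
  cell (b,β): −0.07·log₂0.07 = 0.2686
  cell (b,γ): −0.43·log₂0.43 = 0.5236
Sum = 2.261 bits.

2.261 bits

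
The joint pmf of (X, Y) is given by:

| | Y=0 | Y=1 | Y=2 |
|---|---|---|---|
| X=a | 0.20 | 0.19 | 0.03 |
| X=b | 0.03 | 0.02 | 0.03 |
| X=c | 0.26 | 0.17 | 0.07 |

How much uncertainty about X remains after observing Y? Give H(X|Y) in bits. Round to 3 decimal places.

Chain rule: H(X|Y) = H(X,Y) − H(Y).
Marginals: p(X) = (0.4200, 0.0800, 0.5000), p(Y) = (0.4900, 0.3800, 0.1300).
H(X,Y) = 2.6962 bits; H(Y) = 1.4174 bits.
H(X|Y) = 2.6962 − 1.4174 = 1.279 bits.

1.279 bits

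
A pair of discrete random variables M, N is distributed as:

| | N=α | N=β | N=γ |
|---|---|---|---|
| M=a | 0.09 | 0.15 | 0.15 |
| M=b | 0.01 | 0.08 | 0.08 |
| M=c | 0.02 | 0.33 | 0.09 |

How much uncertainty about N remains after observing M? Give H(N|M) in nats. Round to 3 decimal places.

0.867 nats

Chain rule: H(N|M) = H(M,N) − H(M).
Marginals: p(M) = (0.3900, 0.1700, 0.4400), p(N) = (0.1200, 0.5600, 0.3200).
H(M,N) = 1.8968 nats; H(M) = 1.0297 nats.
H(N|M) = 1.8968 − 1.0297 = 0.867 nats.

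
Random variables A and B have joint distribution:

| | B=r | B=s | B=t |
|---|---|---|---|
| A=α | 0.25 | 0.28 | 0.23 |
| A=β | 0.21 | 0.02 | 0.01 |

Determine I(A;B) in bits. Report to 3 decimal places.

0.172 bits

Marginals: p(A) = (0.7600, 0.2400), p(B) = (0.4600, 0.3000, 0.2400).
I(A;B) = H(A) + H(B) − H(A,B).
H(A) = 0.7950, H(B) = 1.5306, H(A,B) = 2.1540.
I(A;B) = 0.7950 + 1.5306 − 2.1540 = 0.172 bits.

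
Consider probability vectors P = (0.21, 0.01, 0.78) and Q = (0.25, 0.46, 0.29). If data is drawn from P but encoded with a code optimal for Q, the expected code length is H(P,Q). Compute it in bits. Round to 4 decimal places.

1.8242 bits

H(P,Q) = −Σ p·log₂ q.
  −0.21·log₂(0.25) = 0.42000
  −0.01·log₂(0.46) = 0.01120
  −0.78·log₂(0.29) = 1.39298
H(P,Q) = 1.8242 bits.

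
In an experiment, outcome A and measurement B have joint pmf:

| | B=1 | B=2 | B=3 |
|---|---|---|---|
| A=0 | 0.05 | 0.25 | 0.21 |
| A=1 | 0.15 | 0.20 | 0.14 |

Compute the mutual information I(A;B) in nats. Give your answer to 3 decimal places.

0.036 nats

Marginals: p(A) = (0.5100, 0.4900), p(B) = (0.2000, 0.4500, 0.3500).
I(A;B) = Σ p(x,y)·ln[p(x,y)/(p(x)p(y))].
  (0,1): 0.05·ln(0.4902) = -0.0356
  (0,2): 0.25·ln(1.0893) = 0.0214
  (0,3): 0.21·ln(1.1765) = 0.0341
  (1,1): 0.15·ln(1.5306) = 0.0639
  (1,2): 0.20·ln(0.9070) = -0.0195
  (1,3): 0.14·ln(0.8163) = -0.0284
Sum = 0.036 nats.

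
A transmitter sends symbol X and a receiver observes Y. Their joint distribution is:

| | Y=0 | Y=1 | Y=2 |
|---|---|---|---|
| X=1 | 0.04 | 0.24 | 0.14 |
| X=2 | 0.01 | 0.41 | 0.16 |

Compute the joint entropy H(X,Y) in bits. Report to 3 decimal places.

2.094 bits

H(X,Y) = −Σ p(x,y)·log₂ p(x,y) over all 6 cells.
  cell (1,0): −0.04·log₂0.04 = 0.1858
  cell (1,1): −0.24·log₂0.24 = 0.4941
  cell (1,2): −0.14·log₂0.14 = 0.3971
  cell (2,0): −0.01·log₂0.01 = 0.0664
  cell (2,1): −0.41·log₂0.41 = 0.5274
  cell (2,2): −0.16·log₂0.16 = 0.4230
Sum = 2.094 bits.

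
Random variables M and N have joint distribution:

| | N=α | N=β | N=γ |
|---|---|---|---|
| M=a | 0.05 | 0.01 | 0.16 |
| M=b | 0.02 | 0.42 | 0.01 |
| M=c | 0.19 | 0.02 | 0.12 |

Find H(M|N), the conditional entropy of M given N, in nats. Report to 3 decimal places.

Chain rule: H(M|N) = H(M,N) − H(N).
Marginals: p(M) = (0.2200, 0.4500, 0.3300), p(N) = (0.2600, 0.4500, 0.2900).
H(M,N) = 1.6259 nats; H(N) = 1.0686 nats.
H(M|N) = 1.6259 − 1.0686 = 0.557 nats.

0.557 nats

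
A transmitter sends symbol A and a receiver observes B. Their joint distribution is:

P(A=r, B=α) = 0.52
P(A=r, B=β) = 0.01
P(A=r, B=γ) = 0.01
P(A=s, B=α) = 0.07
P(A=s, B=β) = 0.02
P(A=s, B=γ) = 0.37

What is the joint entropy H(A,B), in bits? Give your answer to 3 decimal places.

H(A,B) = −Σ p(x,y)·log₂ p(x,y) over all 6 cells.
  cell (r,α): −0.52·log₂0.52 = 0.4906
  cell (r,β): −0.01·log₂0.01 = 0.0664
  cell (r,γ): −0.01·log₂0.01 = 0.0664
  cell (s,α): −0.07·log₂0.07 = 0.2686
  cell (s,β): −0.02·log₂0.02 = 0.1129
  cell (s,γ): −0.37·log₂0.37 = 0.5307
Sum = 1.536 bits.

1.536 bits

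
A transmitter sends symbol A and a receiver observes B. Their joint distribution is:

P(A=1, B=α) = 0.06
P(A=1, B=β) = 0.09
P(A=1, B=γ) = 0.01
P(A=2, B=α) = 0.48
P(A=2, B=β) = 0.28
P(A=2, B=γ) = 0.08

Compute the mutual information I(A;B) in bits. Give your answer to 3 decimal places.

0.021 bits

Marginals: p(A) = (0.1600, 0.8400), p(B) = (0.5400, 0.3700, 0.0900).
I(A;B) = H(A) + H(B) − H(A,B).
H(A) = 0.6343, H(B) = 1.3234, H(A,B) = 1.9366.
I(A;B) = 0.6343 + 1.3234 − 1.9366 = 0.021 bits.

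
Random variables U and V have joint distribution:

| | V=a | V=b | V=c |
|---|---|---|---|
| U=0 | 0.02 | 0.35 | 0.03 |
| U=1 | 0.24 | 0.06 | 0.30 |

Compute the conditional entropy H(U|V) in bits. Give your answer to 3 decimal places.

Marginals: p(U) = (0.4000, 0.6000), p(V) = (0.2600, 0.4100, 0.3300).
H(U|V) = Σ p(V) · H(U|V=·).
  V=a: p=0.2600, H(U|V=a) = 0.3912
  V=b: p=0.4100, H(U|V=b) = 0.6006
  V=c: p=0.3300, H(U|V=c) = 0.4395
Weighted sum = 0.493 bits.

0.493 bits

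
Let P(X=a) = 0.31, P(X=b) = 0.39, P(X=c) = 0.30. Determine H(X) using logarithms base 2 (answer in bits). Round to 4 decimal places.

H(X) = −Σ p·log₂ p.
  −(0.31)·log₂(0.31) = 0.52379
  −(0.39)·log₂(0.39) = 0.52980
  −(0.30)·log₂(0.30) = 0.52109
Sum: 0.52379 + 0.52980 + 0.52109 = 1.5747 bits.

1.5747 bits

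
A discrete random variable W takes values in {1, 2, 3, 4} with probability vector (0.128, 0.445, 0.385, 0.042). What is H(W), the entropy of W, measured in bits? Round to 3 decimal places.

1.622 bits

H(W) = −Σ p·log₂ p.
  −(0.128)·log₂(0.128) = 0.3796
  −(0.445)·log₂(0.445) = 0.5198
  −(0.385)·log₂(0.385) = 0.5302
  −(0.042)·log₂(0.042) = 0.1921
Sum: 0.3796 + 0.5198 + 0.5302 + 0.1921 = 1.622 bits.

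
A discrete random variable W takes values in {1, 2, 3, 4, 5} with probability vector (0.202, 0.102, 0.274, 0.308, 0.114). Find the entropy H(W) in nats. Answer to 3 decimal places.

H(W) = −Σ p·ln p.
  −(0.202)·ln(0.202) = 0.3231
  −(0.102)·ln(0.102) = 0.2328
  −(0.274)·ln(0.274) = 0.3547
  −(0.308)·ln(0.308) = 0.3627
  −(0.114)·ln(0.114) = 0.2476
Sum: 0.3231 + 0.2328 + 0.3547 + 0.3627 + 0.2476 = 1.521 nats.

1.521 nats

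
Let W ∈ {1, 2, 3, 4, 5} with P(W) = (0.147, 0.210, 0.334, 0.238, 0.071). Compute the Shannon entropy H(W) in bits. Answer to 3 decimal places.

H(W) = −Σ p·log₂ p.
  −(0.147)·log₂(0.147) = 0.4066
  −(0.210)·log₂(0.210) = 0.4728
  −(0.334)·log₂(0.334) = 0.5284
  −(0.238)·log₂(0.238) = 0.4929
  −(0.071)·log₂(0.071) = 0.2709
Sum: 0.4066 + 0.4728 + 0.5284 + 0.4929 + 0.2709 = 2.172 bits.

2.172 bits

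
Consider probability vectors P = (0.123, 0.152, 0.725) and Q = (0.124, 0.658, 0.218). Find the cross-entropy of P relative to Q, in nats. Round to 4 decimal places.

1.4247 nats

H(P,Q) = −Σ p·ln q.
  −0.123·ln(0.124) = 0.25676
  −0.152·ln(0.658) = 0.06362
  −0.725·ln(0.218) = 1.10436
H(P,Q) = 1.4247 nats.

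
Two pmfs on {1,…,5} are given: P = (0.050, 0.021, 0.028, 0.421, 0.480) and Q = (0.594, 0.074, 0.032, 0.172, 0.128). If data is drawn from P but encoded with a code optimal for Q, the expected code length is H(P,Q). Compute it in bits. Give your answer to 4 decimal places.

2.7482 bits

H(P,Q) = −Σ p·log₂ q.
  −0.050·log₂(0.594) = 0.03757
  −0.021·log₂(0.074) = 0.07888
  −0.028·log₂(0.032) = 0.13904
  −0.421·log₂(0.172) = 1.06914
  −0.480·log₂(0.128) = 1.42358
H(P,Q) = 2.7482 bits.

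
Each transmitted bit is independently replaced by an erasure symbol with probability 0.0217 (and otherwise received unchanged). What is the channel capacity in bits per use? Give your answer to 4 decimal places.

0.9783 bits

Binary erasure channel: capacity C = 1 − ε.
C = 1 − 0.0217 = 0.9783 bits per channel use.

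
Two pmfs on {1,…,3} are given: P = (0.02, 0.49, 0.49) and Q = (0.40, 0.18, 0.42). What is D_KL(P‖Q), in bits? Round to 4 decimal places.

D(P‖Q) = Σ p·log₂(p/q).
  0.02·log₂(0.02/0.40) = -0.08644
  0.49·log₂(0.49/0.18) = 0.70794
  0.49·log₂(0.49/0.42) = 0.10897
D(P‖Q) = 0.7305 bits.

0.7305 bits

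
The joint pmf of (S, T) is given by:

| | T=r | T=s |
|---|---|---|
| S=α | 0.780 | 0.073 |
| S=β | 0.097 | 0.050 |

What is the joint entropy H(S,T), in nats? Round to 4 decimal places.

H(S,T) = −Σ p(x,y)·ln p(x,y) over all 4 cells.
  cell (α,r): −0.780·ln0.780 = 0.19380
  cell (α,s): −0.073·ln0.073 = 0.19106
  cell (β,r): −0.097·ln0.097 = 0.22631
  cell (β,s): −0.050·ln0.050 = 0.14979
Sum = 0.7610 nats.

0.7610 nats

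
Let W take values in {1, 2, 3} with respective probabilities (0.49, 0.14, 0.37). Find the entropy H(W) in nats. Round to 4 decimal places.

H(W) = −Σ p·ln p.
  −(0.49)·ln(0.49) = 0.34954
  −(0.14)·ln(0.14) = 0.27526
  −(0.37)·ln(0.37) = 0.36787
Sum: 0.34954 + 0.27526 + 0.36787 = 0.9927 nats.

0.9927 nats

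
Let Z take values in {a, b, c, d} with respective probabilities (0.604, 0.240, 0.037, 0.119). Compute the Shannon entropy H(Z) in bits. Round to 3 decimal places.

1.475 bits

H(Z) = −Σ p·log₂ p.
  −(0.604)·log₂(0.604) = 0.4393
  −(0.240)·log₂(0.240) = 0.4941
  −(0.037)·log₂(0.037) = 0.1760
  −(0.119)·log₂(0.119) = 0.3654
Sum: 0.4393 + 0.4941 + 0.1760 + 0.3654 = 1.475 bits.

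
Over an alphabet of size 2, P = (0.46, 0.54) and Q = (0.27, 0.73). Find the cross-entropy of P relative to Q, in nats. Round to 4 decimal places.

0.7722 nats

H(P,Q) = −Σ p·ln q.
  −0.46·ln(0.27) = 0.60229
  −0.54·ln(0.73) = 0.16994
H(P,Q) = 0.7722 nats.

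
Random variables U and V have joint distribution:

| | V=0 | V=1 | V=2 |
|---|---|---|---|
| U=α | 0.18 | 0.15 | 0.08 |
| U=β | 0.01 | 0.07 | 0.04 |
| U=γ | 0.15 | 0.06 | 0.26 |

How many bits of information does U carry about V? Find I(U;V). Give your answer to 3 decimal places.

Marginals: p(U) = (0.4100, 0.1200, 0.4700), p(V) = (0.3400, 0.2800, 0.3800).
I(U;V) = H(U) + H(V) − H(U,V).
H(U) = 1.4064, H(V) = 1.5738, H(U,V) = 2.8275.
I(U;V) = 1.4064 + 1.5738 − 2.8275 = 0.153 bits.

0.153 bits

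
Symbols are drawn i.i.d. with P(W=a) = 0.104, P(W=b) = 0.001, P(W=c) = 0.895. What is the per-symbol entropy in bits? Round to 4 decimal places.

0.4928 bits

H(W) = −Σ p·log₂ p.
  −(0.104)·log₂(0.104) = 0.33960
  −(0.001)·log₂(0.001) = 0.00997
  −(0.895)·log₂(0.895) = 0.14324
Sum: 0.33960 + 0.00997 + 0.14324 = 0.4928 bits.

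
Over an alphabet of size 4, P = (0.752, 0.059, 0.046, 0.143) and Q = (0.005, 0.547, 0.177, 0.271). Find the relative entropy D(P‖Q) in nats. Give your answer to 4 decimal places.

3.4852 nats

D(P‖Q) = Σ p·ln(p/q).
  0.752·ln(0.752/0.005) = 3.77000
  0.059·ln(0.059/0.547) = -0.13139
  0.046·ln(0.046/0.177) = -0.06199
  0.143·ln(0.143/0.271) = -0.09142
D(P‖Q) = 3.4852 nats.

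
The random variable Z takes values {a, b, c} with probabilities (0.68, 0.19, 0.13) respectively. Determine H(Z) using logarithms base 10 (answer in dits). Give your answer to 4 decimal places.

0.3661 dits

H(Z) = −Σ p·log₁₀ p.
  −(0.68)·log₁₀(0.68) = 0.11389
  −(0.19)·log₁₀(0.19) = 0.13704
  −(0.13)·log₁₀(0.13) = 0.11519
Sum: 0.11389 + 0.13704 + 0.11519 = 0.3661 dits.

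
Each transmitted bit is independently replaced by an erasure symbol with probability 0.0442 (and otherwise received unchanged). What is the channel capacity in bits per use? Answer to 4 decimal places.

0.9558 bits

Binary erasure channel: capacity C = 1 − ε.
C = 1 − 0.0442 = 0.9558 bits per channel use.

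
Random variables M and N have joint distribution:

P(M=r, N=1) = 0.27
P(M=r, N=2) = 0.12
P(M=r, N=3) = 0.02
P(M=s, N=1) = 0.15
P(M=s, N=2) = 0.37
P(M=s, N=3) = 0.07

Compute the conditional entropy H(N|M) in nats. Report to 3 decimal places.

Marginals: p(M) = (0.4100, 0.5900), p(N) = (0.4200, 0.4900, 0.0900).
H(N|M) = Σ p(M) · H(N|M=·).
  M=r: p=0.4100, H(N|M=r) = 0.7820
  M=s: p=0.5900, H(N|M=s) = 0.8937
Weighted sum = 0.848 nats.

0.848 nats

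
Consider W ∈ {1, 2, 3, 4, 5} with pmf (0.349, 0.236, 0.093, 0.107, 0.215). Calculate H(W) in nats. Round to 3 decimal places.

H(W) = −Σ p·ln p.
  −(0.349)·ln(0.349) = 0.3674
  −(0.236)·ln(0.236) = 0.3408
  −(0.093)·ln(0.093) = 0.2209
  −(0.107)·ln(0.107) = 0.2391
  −(0.215)·ln(0.215) = 0.3305
Sum: 0.3674 + 0.3408 + 0.2209 + 0.2391 + 0.3305 = 1.499 nats.

1.499 nats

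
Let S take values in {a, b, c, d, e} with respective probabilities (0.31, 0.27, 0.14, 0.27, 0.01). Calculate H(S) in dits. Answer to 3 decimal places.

0.604 dits

H(S) = −Σ p·log₁₀ p.
  −(0.31)·log₁₀(0.31) = 0.1577
  −(0.27)·log₁₀(0.27) = 0.1535
  −(0.14)·log₁₀(0.14) = 0.1195
  −(0.27)·log₁₀(0.27) = 0.1535
  −(0.01)·log₁₀(0.01) = 0.0200
Sum: 0.1577 + 0.1535 + 0.1195 + 0.1535 + 0.0200 = 0.604 dits.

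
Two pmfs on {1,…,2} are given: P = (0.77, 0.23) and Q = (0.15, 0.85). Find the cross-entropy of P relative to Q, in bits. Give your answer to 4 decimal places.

2.1614 bits

H(P,Q) = −Σ p·log₂ q.
  −0.77·log₂(0.15) = 2.10746
  −0.23·log₂(0.85) = 0.05393
H(P,Q) = 2.1614 bits.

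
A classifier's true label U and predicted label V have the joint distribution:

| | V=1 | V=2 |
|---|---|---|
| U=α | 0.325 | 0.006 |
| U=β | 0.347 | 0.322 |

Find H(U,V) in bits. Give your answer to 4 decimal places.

H(U,V) = −Σ p(x,y)·log₂ p(x,y) over all 4 cells.
  cell (α,1): −0.325·log₂0.325 = 0.52698
  cell (α,2): −0.006·log₂0.006 = 0.04428
  cell (β,1): −0.347·log₂0.347 = 0.52987
  cell (β,2): −0.322·log₂0.322 = 0.52643
Sum = 1.6276 bits.

1.6276 bits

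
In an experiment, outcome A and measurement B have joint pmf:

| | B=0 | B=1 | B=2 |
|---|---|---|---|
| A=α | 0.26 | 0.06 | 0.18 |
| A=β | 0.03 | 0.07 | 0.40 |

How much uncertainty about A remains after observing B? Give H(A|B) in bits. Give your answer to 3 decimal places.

Marginals: p(A) = (0.5000, 0.5000), p(B) = (0.2900, 0.1300, 0.5800).
H(A|B) = Σ p(B) · H(A|B=·).
  B=0: p=0.2900, H(A|B=0) = 0.4798
  B=1: p=0.1300, H(A|B=1) = 0.9957
  B=2: p=0.5800, H(A|B=2) = 0.8936
Weighted sum = 0.787 bits.

0.787 bits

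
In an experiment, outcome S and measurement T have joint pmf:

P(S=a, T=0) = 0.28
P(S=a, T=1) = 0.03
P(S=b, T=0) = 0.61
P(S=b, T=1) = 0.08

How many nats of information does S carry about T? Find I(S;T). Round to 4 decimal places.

0.0004 nats

Marginals: p(S) = (0.3100, 0.6900), p(T) = (0.8900, 0.1100).
I(S;T) = Σ p(x,y)·ln[p(x,y)/(p(x)p(y))].
  (a,0): 0.28·ln(1.0149) = 0.00413
  (a,1): 0.03·ln(0.8798) = -0.00384
  (b,0): 0.61·ln(0.9933) = -0.00409
  (b,1): 0.08·ln(1.0540) = 0.00421
Sum = 0.0004 nats.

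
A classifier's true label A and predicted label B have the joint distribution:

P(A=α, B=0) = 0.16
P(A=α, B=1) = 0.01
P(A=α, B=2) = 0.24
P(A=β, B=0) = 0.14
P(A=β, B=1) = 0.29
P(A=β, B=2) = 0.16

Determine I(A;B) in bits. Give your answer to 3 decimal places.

Marginals: p(A) = (0.4100, 0.5900), p(B) = (0.3000, 0.3000, 0.4000).
I(A;B) = Σ p(x,y)·log₂[p(x,y)/(p(x)p(y))].
  (α,0): 0.16·log₂(1.3008) = 0.0607
  (α,1): 0.01·log₂(0.0813) = -0.0362
  (α,2): 0.24·log₂(1.4634) = 0.1318
  (β,0): 0.14·log₂(0.7910) = -0.0474
  (β,1): 0.29·log₂(1.6384) = 0.2066
  (β,2): 0.16·log₂(0.6780) = -0.0897
Sum = 0.226 bits.

0.226 bits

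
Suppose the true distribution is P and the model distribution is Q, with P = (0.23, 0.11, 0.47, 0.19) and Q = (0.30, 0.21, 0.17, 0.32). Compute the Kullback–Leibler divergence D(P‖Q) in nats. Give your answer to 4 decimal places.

0.2467 nats

D(P‖Q) = Σ p·ln(p/q).
  0.23·ln(0.23/0.30) = -0.06111
  0.11·ln(0.11/0.21) = -0.07113
  0.47·ln(0.47/0.17) = 0.47796
  0.19·ln(0.19/0.32) = -0.09905
D(P‖Q) = 0.2467 nats.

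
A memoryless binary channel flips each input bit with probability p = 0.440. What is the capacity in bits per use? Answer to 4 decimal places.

Binary symmetric channel: C = 1 − h₂(ε) where h₂ is the binary entropy function.
h₂(0.440) = −0.440·log₂0.440 − 0.560·log₂0.560 = 0.9896.
C = 1 − 0.9896 = 0.0104 bits per channel use.

0.0104 bits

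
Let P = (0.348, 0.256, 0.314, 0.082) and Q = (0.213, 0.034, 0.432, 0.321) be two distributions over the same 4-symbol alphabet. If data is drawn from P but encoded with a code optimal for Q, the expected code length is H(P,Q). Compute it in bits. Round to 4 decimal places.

H(P,Q) = −Σ p·log₂ q.
  −0.348·log₂(0.213) = 0.77641
  −0.256·log₂(0.034) = 1.24885
  −0.314·log₂(0.432) = 0.38022
  −0.082·log₂(0.321) = 0.13443
H(P,Q) = 2.5399 bits.

2.5399 bits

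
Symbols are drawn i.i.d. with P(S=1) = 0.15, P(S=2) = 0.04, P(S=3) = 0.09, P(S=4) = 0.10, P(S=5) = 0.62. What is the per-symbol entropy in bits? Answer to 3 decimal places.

H(S) = −Σ p·log₂ p.
  −(0.15)·log₂(0.15) = 0.4105
  −(0.04)·log₂(0.04) = 0.1858
  −(0.09)·log₂(0.09) = 0.3127
  −(0.10)·log₂(0.10) = 0.3322
  −(0.62)·log₂(0.62) = 0.4276
Sum: 0.4105 + 0.1858 + 0.3127 + 0.3322 + 0.4276 = 1.669 bits.

1.669 bits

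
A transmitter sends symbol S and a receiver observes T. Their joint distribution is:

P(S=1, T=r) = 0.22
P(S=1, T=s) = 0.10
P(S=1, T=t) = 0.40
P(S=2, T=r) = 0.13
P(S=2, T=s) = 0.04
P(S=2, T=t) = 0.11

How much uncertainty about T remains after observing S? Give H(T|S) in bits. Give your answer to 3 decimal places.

Chain rule: H(T|S) = H(S,T) − H(S).
Marginals: p(S) = (0.7200, 0.2800), p(T) = (0.3500, 0.1400, 0.5100).
H(S,T) = 2.2602 bits; H(S) = 0.8555 bits.
H(T|S) = 2.2602 − 0.8555 = 1.405 bits.

1.405 bits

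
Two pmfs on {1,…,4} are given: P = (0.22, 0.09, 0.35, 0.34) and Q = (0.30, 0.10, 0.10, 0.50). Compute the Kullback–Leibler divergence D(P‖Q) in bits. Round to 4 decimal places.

D(P‖Q) = Σ p·log₂(p/q).
  0.22·log₂(0.22/0.30) = -0.09844
  0.09·log₂(0.09/0.10) = -0.01368
  0.35·log₂(0.35/0.10) = 0.63257
  0.34·log₂(0.34/0.50) = -0.18917
D(P‖Q) = 0.3313 bits.

0.3313 bits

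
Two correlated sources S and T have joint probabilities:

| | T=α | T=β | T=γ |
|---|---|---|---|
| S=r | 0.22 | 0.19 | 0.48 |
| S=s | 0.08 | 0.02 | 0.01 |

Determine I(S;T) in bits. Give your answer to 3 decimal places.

Marginals: p(S) = (0.8900, 0.1100), p(T) = (0.3000, 0.2100, 0.4900).
I(S;T) = Σ p(x,y)·log₂[p(x,y)/(p(x)p(y))].
  (r,α): 0.22·log₂(0.8240) = -0.0615
  (r,β): 0.19·log₂(1.0166) = 0.0045
  (r,γ): 0.48·log₂(1.1007) = 0.0664
  (s,α): 0.08·log₂(2.4242) = 0.1022
  (s,β): 0.02·log₂(0.8658) = -0.0042
  (s,γ): 0.01·log₂(0.1855) = -0.0243
Sum = 0.083 bits.

0.083 bits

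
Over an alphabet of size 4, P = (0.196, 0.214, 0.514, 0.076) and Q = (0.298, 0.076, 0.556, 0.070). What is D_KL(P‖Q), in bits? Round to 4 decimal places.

D(P‖Q) = Σ p·log₂(p/q).
  0.196·log₂(0.196/0.298) = -0.11847
  0.214·log₂(0.214/0.076) = 0.31962
  0.514·log₂(0.514/0.556) = -0.05824
  0.076·log₂(0.076/0.070) = 0.00902
D(P‖Q) = 0.1519 bits.

0.1519 bits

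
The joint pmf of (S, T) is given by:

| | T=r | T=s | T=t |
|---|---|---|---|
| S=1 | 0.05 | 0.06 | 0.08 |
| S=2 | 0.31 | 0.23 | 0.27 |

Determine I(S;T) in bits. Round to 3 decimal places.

0.007 bits

Marginals: p(S) = (0.1900, 0.8100), p(T) = (0.3600, 0.2900, 0.3500).
I(S;T) = H(S) + H(T) − H(S,T).
H(S) = 0.7015, H(T) = 1.5786, H(S,T) = 2.2726.
I(S;T) = 0.7015 + 1.5786 − 2.2726 = 0.007 bits.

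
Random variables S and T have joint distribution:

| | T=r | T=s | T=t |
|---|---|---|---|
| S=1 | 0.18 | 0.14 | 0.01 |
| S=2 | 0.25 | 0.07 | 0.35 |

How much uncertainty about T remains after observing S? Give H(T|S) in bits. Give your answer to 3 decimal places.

1.293 bits

Chain rule: H(T|S) = H(S,T) − H(S).
Marginals: p(S) = (0.3300, 0.6700), p(T) = (0.4300, 0.2100, 0.3600).
H(S,T) = 2.2075 bits; H(S) = 0.9149 bits.
H(T|S) = 2.2075 − 0.9149 = 1.293 bits.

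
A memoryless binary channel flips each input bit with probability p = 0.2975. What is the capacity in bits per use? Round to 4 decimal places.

0.1218 bits

Binary symmetric channel: C = 1 − h₂(ε) where h₂ is the binary entropy function.
h₂(0.2975) = −0.2975·log₂0.2975 − 0.7025·log₂0.7025 = 0.8782.
C = 1 − 0.8782 = 0.1218 bits per channel use.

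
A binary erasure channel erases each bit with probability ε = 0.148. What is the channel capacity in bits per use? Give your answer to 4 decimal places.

Binary erasure channel: capacity C = 1 − ε.
C = 1 − 0.148 = 0.8520 bits per channel use.

0.8520 bits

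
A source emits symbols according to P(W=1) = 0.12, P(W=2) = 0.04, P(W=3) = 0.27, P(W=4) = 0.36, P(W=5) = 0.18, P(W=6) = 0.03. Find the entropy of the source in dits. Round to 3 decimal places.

H(W) = −Σ p·log₁₀ p.
  −(0.12)·log₁₀(0.12) = 0.1105
  −(0.04)·log₁₀(0.04) = 0.0559
  −(0.27)·log₁₀(0.27) = 0.1535
  −(0.36)·log₁₀(0.36) = 0.1597
  −(0.18)·log₁₀(0.18) = 0.1341
  −(0.03)·log₁₀(0.03) = 0.0457
Sum: 0.1105 + 0.0559 + 0.1535 + 0.1597 + 0.1341 + 0.0457 = 0.659 dits.

0.659 dits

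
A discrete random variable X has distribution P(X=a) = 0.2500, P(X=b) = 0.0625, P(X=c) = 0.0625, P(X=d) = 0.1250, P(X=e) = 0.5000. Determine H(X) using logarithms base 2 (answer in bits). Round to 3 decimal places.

H(X) = −Σ p·log₂ p.
  −(0.2500)·log₂(0.2500) = 0.5000
  −(0.0625)·log₂(0.0625) = 0.2500
  −(0.0625)·log₂(0.0625) = 0.2500
  −(0.1250)·log₂(0.1250) = 0.3750
  −(0.5000)·log₂(0.5000) = 0.5000
Sum: 0.5000 + 0.2500 + 0.2500 + 0.3750 + 0.5000 = 1.875 bits.

1.875 bits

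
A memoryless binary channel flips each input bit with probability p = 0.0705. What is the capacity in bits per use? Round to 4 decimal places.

Binary symmetric channel: C = 1 − h₂(ε) where h₂ is the binary entropy function.
h₂(0.0705) = −0.0705·log₂0.0705 − 0.9295·log₂0.9295 = 0.3678.
C = 1 − 0.3678 = 0.6322 bits per channel use.

0.6322 bits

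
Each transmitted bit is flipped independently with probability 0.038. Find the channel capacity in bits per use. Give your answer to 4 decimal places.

0.7670 bits

Binary symmetric channel: C = 1 − h₂(ε) where h₂ is the binary entropy function.
h₂(0.038) = −0.038·log₂0.038 − 0.962·log₂0.962 = 0.2330.
C = 1 − 0.2330 = 0.7670 bits per channel use.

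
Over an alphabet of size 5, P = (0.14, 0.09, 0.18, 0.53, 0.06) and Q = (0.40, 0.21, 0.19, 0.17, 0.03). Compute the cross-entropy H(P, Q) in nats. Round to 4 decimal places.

1.7172 nats

H(P,Q) = −Σ p·ln q.
  −0.14·ln(0.40) = 0.12828
  −0.09·ln(0.21) = 0.14046
  −0.18·ln(0.19) = 0.29893
  −0.53·ln(0.17) = 0.93914
  −0.06·ln(0.03) = 0.21039
H(P,Q) = 1.7172 nats.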